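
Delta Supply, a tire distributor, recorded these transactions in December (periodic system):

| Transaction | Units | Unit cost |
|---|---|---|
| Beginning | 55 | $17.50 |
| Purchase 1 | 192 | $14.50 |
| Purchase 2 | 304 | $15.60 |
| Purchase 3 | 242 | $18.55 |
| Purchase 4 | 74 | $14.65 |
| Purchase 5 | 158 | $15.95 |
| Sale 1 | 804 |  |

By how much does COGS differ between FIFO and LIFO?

FIFO COGS: 55 @ $17.50 + 192 @ $14.50 + 304 @ $15.60 + 242 @ $18.55 + 11 @ $14.65 = $13,139.15
LIFO COGS: 158 @ $15.95 + 74 @ $14.65 + 242 @ $18.55 + 304 @ $15.60 + 26 @ $14.50 = $13,212.70
Difference = |$13,139.15 − $13,212.70| = $73.55

$73.55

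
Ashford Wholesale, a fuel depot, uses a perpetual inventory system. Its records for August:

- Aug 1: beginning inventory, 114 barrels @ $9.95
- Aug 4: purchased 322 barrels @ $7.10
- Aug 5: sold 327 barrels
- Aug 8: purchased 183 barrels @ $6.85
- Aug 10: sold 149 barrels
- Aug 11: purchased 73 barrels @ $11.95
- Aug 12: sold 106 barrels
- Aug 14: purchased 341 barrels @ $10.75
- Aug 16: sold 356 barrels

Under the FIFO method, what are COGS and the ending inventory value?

Aug 5, 327 sold [FIFO — oldest first]: 114 @ $9.95 + 213 @ $7.10 = $2,646.60
Aug 10, 149 sold [FIFO — oldest first]: 109 @ $7.10 + 40 @ $6.85 = $1,047.90
Aug 12, 106 sold [FIFO — oldest first]: 106 @ $6.85 = $726.10
Aug 16, 356 sold [FIFO — oldest first]: 37 @ $6.85 + 73 @ $11.95 + 246 @ $10.75 = $3,770.30
Total COGS = $2,646.60 + $1,047.90 + $726.10 + $3,770.30 = $8,190.90
Ending inventory: 95 @ $10.75 = $1,021.25

COGS = $8,190.90; ending inventory = $1,021.25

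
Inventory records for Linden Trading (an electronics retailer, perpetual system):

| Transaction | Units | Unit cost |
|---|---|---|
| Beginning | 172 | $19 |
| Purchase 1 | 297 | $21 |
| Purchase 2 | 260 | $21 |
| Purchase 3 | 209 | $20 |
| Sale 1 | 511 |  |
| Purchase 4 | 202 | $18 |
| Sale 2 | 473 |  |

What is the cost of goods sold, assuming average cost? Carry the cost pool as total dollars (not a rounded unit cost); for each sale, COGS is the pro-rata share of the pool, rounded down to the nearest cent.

COGS = $19,717.72

After Beginning: 172 on hand, pool $3,268.00 (≈ $19.0000 each)
After Purchase 1: 469 on hand, pool $9,505.00 (≈ $20.2665 each)
After Purchase 2: 729 on hand, pool $14,965.00 (≈ $20.5281 each)
After Purchase 3: 938 on hand, pool $19,145.00 (≈ $20.4104 each)
Sale 1, sell 511: 511/938 × $19,145.00 → $10,429.73
After Purchase 4: 629 on hand, pool $12,351.27 (≈ $19.6364 each)
Sale 2, sell 473: 473/629 × $12,351.27 → $9,287.99
Total COGS = $10,429.73 + $9,287.99 = $19,717.72
Ending inventory (cost pool remaining) = $3,063.28
Check: goods available $22,781.00 = COGS $19,717.72 + ending $3,063.28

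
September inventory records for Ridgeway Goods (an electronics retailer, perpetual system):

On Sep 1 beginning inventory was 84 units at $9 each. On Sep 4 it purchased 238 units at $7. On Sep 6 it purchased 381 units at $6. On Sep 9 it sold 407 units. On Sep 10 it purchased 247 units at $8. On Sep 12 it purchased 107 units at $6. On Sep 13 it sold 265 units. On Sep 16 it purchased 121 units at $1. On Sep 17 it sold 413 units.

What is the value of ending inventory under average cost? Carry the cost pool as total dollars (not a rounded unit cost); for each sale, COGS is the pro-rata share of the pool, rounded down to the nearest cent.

Ending inventory = $523.05

After Sep 1: 84 on hand, pool $756.00 (≈ $9.0000 each)
After Sep 4: 322 on hand, pool $2,422.00 (≈ $7.5217 each)
After Sep 6: 703 on hand, pool $4,708.00 (≈ $6.6970 each)
Sep 9, sell 407: 407/703 × $4,708.00 → $2,725.68
After Sep 10: 543 on hand, pool $3,958.32 (≈ $7.2897 each)
After Sep 12: 650 on hand, pool $4,600.32 (≈ $7.0774 each)
Sep 13, sell 265: 265/650 × $4,600.32 → $1,875.51
After Sep 16: 506 on hand, pool $2,845.81 (≈ $5.6241 each)
Sep 17, sell 413: 413/506 × $2,845.81 → $2,322.76
Total COGS = $2,725.68 + $1,875.51 + $2,322.76 = $6,923.95
Ending inventory (cost pool remaining) = $523.05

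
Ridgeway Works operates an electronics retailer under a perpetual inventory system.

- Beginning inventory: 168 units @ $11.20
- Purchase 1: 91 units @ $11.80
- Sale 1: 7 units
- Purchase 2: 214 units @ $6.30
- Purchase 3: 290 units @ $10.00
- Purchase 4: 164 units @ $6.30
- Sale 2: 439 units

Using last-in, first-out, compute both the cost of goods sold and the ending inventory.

COGS = $3,865.80; ending inventory = $4,371.00

Sale 1 (7) [LIFO — newest first]: 7 @ $11.80 = $82.60
Sale 2 (439) [LIFO — newest first]: 164 @ $6.30 + 275 @ $10.00 = $3,783.20
Total COGS = $82.60 + $3,783.20 = $3,865.80
Ending inventory: 168 @ $11.20 + 84 @ $11.80 + 214 @ $6.30 + 15 @ $10.00 = $4,371.00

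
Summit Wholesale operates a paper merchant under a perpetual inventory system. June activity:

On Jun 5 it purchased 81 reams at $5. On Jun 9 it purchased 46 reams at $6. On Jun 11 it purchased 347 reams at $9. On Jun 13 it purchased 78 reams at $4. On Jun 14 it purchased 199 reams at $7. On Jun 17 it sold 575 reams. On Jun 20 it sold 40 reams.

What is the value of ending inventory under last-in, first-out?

Ending inventory = $762

Jun 17, 575 sold [LIFO — newest first]: 199 @ $7 + 78 @ $4 + 298 @ $9 = $4,387
Jun 20, 40 sold [LIFO — newest first]: 40 @ $9 = $360
Total COGS = $4,387 + $360 = $4,747
Ending inventory: 81 @ $5 + 46 @ $6 + 9 @ $9 = $762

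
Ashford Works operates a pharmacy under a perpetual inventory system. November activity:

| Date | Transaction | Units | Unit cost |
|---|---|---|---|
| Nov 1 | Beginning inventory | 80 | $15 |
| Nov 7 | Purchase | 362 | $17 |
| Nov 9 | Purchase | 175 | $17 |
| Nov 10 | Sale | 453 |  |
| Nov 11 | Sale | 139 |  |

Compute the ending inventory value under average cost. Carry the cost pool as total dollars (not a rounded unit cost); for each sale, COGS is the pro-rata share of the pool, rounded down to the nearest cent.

Ending inventory = $418.52

After Nov 1: 80 on hand, pool $1,200.00 (≈ $15.0000 each)
After Nov 7: 442 on hand, pool $7,354.00 (≈ $16.6380 each)
After Nov 9: 617 on hand, pool $10,329.00 (≈ $16.7407 each)
Nov 10, sell 453: 453/617 × $10,329.00 → $7,583.52
Nov 11, sell 139: 139/164 × $2,745.48 → $2,326.96
Total COGS = $7,583.52 + $2,326.96 = $9,910.48
Ending inventory (cost pool remaining) = $418.52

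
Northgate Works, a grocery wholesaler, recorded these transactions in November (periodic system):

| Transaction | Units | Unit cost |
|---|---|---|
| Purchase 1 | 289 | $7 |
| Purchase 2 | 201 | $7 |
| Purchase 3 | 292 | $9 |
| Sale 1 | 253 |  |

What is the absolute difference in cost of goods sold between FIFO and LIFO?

$506

FIFO COGS: 253 @ $7 = $1,771
LIFO COGS: 253 @ $9 = $2,277
Difference = |$1,771 − $2,277| = $506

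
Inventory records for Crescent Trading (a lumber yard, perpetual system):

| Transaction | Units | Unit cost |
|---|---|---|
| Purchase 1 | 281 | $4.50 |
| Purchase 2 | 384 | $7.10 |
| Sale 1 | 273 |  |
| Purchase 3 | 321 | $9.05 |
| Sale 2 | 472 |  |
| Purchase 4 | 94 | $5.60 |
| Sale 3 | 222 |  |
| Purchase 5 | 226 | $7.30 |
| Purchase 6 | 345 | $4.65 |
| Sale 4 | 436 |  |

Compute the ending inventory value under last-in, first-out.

Sale 1 (273) [LIFO — newest first]: 273 @ $7.10 = $1,938.30
Sale 2 (472) [LIFO — newest first]: 321 @ $9.05 + 111 @ $7.10 + 40 @ $4.50 = $3,873.15
Sale 3 (222) [LIFO — newest first]: 94 @ $5.60 + 128 @ $4.50 = $1,102.40
Sale 4 (436) [LIFO — newest first]: 345 @ $4.65 + 91 @ $7.30 = $2,268.55
Total COGS = $1,938.30 + $3,873.15 + $1,102.40 + $2,268.55 = $9,182.40
Ending inventory: 113 @ $4.50 + 135 @ $7.30 = $1,494.00
Check: goods available $10,676.40 = COGS $9,182.40 + ending $1,494.00

Ending inventory = $1,494.00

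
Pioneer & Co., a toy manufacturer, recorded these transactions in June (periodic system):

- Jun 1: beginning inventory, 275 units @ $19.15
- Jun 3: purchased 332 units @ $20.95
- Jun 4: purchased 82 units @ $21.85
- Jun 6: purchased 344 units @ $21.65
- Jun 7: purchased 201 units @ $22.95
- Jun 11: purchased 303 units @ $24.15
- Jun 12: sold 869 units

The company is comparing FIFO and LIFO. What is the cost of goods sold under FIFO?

COGS = $17,910.35

FIFO COGS: 275 @ $19.15 + 332 @ $20.95 + 82 @ $21.85 + 180 @ $21.65 = $17,910.35
LIFO COGS: 303 @ $24.15 + 201 @ $22.95 + 344 @ $21.65 + 21 @ $21.85 = $19,836.85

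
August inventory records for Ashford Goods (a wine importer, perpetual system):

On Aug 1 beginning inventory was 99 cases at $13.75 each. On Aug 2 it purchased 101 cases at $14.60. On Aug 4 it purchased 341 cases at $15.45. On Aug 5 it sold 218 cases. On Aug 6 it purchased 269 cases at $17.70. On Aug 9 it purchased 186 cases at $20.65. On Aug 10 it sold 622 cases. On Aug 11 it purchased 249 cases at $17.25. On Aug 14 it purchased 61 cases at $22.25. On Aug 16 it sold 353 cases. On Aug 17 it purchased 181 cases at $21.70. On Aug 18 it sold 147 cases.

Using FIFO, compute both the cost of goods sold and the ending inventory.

Aug 5, 218 sold [FIFO — oldest first]: 99 @ $13.75 + 101 @ $14.60 + 18 @ $15.45 = $3,113.95
Aug 10, 622 sold [FIFO — oldest first]: 323 @ $15.45 + 269 @ $17.70 + 30 @ $20.65 = $10,371.15
Aug 16, 353 sold [FIFO — oldest first]: 156 @ $20.65 + 197 @ $17.25 = $6,619.65
Aug 18, 147 sold [FIFO — oldest first]: 52 @ $17.25 + 61 @ $22.25 + 34 @ $21.70 = $2,992.05
Total COGS = $3,113.95 + $10,371.15 + $6,619.65 + $2,992.05 = $23,096.80
Ending inventory: 147 @ $21.70 = $3,189.90
Check: goods available $26,286.70 = COGS $23,096.80 + ending $3,189.90

COGS = $23,096.80; ending inventory = $3,189.90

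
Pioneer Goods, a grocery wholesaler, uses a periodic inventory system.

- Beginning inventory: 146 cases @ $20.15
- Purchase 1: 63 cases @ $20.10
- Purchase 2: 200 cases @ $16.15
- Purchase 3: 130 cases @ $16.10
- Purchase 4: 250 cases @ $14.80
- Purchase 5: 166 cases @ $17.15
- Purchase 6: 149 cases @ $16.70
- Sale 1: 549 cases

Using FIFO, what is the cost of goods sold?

Sale 1 (549) [FIFO — oldest first]: 146 @ $20.15 + 63 @ $20.10 + 200 @ $16.15 + 130 @ $16.10 + 10 @ $14.80 = $9,679.20
Ending inventory: 240 @ $14.80 + 166 @ $17.15 + 149 @ $16.70 = $8,887.20
Check: goods available $18,566.40 = COGS $9,679.20 + ending $8,887.20

COGS = $9,679.20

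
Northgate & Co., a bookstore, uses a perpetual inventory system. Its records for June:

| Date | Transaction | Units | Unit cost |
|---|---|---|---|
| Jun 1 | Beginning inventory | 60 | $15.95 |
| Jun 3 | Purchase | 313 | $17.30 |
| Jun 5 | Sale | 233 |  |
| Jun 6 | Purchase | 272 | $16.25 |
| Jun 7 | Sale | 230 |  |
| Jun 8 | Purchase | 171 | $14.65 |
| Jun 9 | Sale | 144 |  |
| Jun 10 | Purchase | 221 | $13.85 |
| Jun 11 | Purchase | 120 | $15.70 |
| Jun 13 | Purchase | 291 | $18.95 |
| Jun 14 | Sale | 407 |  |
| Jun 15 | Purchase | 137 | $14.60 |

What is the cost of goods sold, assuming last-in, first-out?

COGS = $17,213.65

Jun 5, 233 sold [LIFO — newest first]: 233 @ $17.30 = $4,030.90
Jun 7, 230 sold [LIFO — newest first]: 230 @ $16.25 = $3,737.50
Jun 9, 144 sold [LIFO — newest first]: 144 @ $14.65 = $2,109.60
Jun 14, 407 sold [LIFO — newest first]: 291 @ $18.95 + 116 @ $15.70 = $7,335.65
Total COGS = $4,030.90 + $3,737.50 + $2,109.60 + $7,335.65 = $17,213.65
Ending inventory: 60 @ $15.95 + 80 @ $17.30 + 42 @ $16.25 + 27 @ $14.65 + 221 @ $13.85 + 4 @ $15.70 + 137 @ $14.60 = $8,542.90
Check: goods available $25,756.55 = COGS $17,213.65 + ending $8,542.90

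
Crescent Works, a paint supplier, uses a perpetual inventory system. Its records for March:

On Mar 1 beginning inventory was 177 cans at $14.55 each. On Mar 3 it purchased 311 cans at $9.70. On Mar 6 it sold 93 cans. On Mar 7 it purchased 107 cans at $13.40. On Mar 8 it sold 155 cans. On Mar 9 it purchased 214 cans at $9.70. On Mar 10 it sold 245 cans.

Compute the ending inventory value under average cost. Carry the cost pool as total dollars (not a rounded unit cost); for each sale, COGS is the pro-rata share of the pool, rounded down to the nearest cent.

Ending inventory = $3,489.91

After Mar 1: 177 on hand, pool $2,575.35 (≈ $14.5500 each)
After Mar 3: 488 on hand, pool $5,592.05 (≈ $11.4591 each)
Mar 6, sell 93: 93/488 × $5,592.05 → $1,065.69
After Mar 7: 502 on hand, pool $5,960.16 (≈ $11.8728 each)
Mar 8, sell 155: 155/502 × $5,960.16 → $1,840.28
After Mar 9: 561 on hand, pool $6,195.68 (≈ $11.0440 each)
Mar 10, sell 245: 245/561 × $6,195.68 → $2,705.77
Total COGS = $1,065.69 + $1,840.28 + $2,705.77 = $5,611.74
Ending inventory (cost pool remaining) = $3,489.91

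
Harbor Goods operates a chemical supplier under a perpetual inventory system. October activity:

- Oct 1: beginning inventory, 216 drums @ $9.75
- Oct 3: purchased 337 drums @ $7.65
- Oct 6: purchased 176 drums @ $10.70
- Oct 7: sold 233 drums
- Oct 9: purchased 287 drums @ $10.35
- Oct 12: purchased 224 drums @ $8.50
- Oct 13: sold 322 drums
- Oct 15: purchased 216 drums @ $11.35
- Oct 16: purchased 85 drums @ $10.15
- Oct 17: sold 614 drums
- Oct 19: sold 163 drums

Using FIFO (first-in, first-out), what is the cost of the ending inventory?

Ending inventory = $2,270.15

Oct 7, 233 sold [FIFO — oldest first]: 216 @ $9.75 + 17 @ $7.65 = $2,236.05
Oct 13, 322 sold [FIFO — oldest first]: 320 @ $7.65 + 2 @ $10.70 = $2,469.40
Oct 17, 614 sold [FIFO — oldest first]: 174 @ $10.70 + 287 @ $10.35 + 153 @ $8.50 = $6,132.75
Oct 19, 163 sold [FIFO — oldest first]: 71 @ $8.50 + 92 @ $11.35 = $1,647.70
Total COGS = $2,236.05 + $2,469.40 + $6,132.75 + $1,647.70 = $12,485.90
Ending inventory: 124 @ $11.35 + 85 @ $10.15 = $2,270.15
Check: goods available $14,756.05 = COGS $12,485.90 + ending $2,270.15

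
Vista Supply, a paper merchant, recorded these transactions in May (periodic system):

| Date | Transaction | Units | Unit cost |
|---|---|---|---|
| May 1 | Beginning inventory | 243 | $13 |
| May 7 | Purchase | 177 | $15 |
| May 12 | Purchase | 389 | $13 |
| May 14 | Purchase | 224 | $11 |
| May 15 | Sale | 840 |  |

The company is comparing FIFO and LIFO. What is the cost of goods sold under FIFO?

COGS = $11,212

FIFO COGS: 243 @ $13 + 177 @ $15 + 389 @ $13 + 31 @ $11 = $11,212
LIFO COGS: 224 @ $11 + 389 @ $13 + 177 @ $15 + 50 @ $13 = $10,826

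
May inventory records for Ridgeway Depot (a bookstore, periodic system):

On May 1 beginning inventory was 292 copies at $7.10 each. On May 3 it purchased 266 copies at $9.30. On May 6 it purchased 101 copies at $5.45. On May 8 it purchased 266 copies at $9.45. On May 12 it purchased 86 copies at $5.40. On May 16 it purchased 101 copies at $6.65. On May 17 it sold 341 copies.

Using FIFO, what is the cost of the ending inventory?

Ending inventory = $6,218.30

May 17, 341 sold [FIFO — oldest first]: 292 @ $7.10 + 49 @ $9.30 = $2,528.90
Ending inventory: 217 @ $9.30 + 101 @ $5.45 + 266 @ $9.45 + 86 @ $5.40 + 101 @ $6.65 = $6,218.30
Check: goods available $8,747.20 = COGS $2,528.90 + ending $6,218.30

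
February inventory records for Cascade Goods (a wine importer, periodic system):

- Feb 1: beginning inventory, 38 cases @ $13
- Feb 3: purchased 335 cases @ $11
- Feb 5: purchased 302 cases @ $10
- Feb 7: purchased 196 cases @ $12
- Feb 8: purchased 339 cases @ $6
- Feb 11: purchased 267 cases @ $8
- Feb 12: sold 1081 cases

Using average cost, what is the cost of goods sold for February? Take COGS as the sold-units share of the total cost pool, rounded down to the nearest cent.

COGS = $10,042.24

Feb 12, sell 1081: 1081/1477 × $13,721.00 → $10,042.24
Ending inventory (cost pool remaining) = $3,678.76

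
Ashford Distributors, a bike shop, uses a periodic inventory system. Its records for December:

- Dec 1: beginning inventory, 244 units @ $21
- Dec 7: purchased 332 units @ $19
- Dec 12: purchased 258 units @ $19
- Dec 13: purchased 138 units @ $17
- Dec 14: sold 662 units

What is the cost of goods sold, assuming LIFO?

COGS = $12,302

Dec 14, 662 sold [LIFO — newest first]: 138 @ $17 + 258 @ $19 + 266 @ $19 = $12,302
Ending inventory: 244 @ $21 + 66 @ $19 = $6,378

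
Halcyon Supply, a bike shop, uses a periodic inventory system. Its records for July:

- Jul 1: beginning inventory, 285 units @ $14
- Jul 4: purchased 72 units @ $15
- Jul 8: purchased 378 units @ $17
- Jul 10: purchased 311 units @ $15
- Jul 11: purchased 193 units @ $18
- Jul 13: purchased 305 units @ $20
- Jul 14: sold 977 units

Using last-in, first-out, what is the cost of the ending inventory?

Ending inventory = $8,640

Jul 14, 977 sold [LIFO — newest first]: 305 @ $20 + 193 @ $18 + 311 @ $15 + 168 @ $17 = $17,095
Ending inventory: 285 @ $14 + 72 @ $15 + 210 @ $17 = $8,640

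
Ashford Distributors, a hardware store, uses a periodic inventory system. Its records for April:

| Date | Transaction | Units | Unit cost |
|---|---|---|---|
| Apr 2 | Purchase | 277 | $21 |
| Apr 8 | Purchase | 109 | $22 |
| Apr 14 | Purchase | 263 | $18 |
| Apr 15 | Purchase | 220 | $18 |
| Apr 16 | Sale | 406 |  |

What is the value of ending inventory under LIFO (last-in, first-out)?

Apr 16, 406 sold [LIFO — newest first]: 220 @ $18 + 186 @ $18 = $7,308
Ending inventory: 277 @ $21 + 109 @ $22 + 77 @ $18 = $9,601

Ending inventory = $9,601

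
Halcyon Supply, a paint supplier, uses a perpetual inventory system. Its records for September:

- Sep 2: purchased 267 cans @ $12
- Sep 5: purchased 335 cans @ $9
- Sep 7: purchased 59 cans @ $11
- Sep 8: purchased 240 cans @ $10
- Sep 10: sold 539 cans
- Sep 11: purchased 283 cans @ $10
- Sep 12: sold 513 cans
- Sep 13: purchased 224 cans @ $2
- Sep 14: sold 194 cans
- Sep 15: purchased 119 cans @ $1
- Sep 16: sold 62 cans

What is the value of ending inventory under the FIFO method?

Sep 10, 539 sold [FIFO — oldest first]: 267 @ $12 + 272 @ $9 = $5,652
Sep 12, 513 sold [FIFO — oldest first]: 63 @ $9 + 59 @ $11 + 240 @ $10 + 151 @ $10 = $5,126
Sep 14, 194 sold [FIFO — oldest first]: 132 @ $10 + 62 @ $2 = $1,444
Sep 16, 62 sold [FIFO — oldest first]: 62 @ $2 = $124
Total COGS = $5,652 + $5,126 + $1,444 + $124 = $12,346
Ending inventory: 100 @ $2 + 119 @ $1 = $319

Ending inventory = $319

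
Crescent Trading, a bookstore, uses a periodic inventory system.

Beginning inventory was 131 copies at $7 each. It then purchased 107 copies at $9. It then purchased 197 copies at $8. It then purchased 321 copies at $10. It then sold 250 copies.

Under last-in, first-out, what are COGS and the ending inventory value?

Sale 1 (250) [LIFO — newest first]: 250 @ $10 = $2,500
Ending inventory: 131 @ $7 + 107 @ $9 + 197 @ $8 + 71 @ $10 = $4,166

COGS = $2,500; ending inventory = $4,166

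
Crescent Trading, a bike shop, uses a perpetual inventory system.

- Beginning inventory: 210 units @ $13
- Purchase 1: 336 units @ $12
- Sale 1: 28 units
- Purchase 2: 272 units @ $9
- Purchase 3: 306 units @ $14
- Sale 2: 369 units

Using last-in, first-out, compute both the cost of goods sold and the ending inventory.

Sale 1 (28) [LIFO — newest first]: 28 @ $12 = $336
Sale 2 (369) [LIFO — newest first]: 306 @ $14 + 63 @ $9 = $4,851
Total COGS = $336 + $4,851 = $5,187
Ending inventory: 210 @ $13 + 308 @ $12 + 209 @ $9 = $8,307
Check: goods available $13,494 = COGS $5,187 + ending $8,307

COGS = $5,187; ending inventory = $8,307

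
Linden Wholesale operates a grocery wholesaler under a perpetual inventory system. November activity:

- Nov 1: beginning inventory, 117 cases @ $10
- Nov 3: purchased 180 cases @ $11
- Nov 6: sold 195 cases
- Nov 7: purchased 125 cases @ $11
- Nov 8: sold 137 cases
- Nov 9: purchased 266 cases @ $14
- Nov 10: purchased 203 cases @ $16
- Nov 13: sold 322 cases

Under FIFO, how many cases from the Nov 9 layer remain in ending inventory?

34

Nov 6, 195 sold [FIFO — oldest first]: 117 @ $10 + 78 @ $11 = $2,028
Nov 8, 137 sold [FIFO — oldest first]: 102 @ $11 + 35 @ $11 = $1,507
Nov 13, 322 sold [FIFO — oldest first]: 90 @ $11 + 232 @ $14 = $4,238
Total COGS = $2,028 + $1,507 + $4,238 = $7,773
Ending inventory: 34 @ $14 + 203 @ $16 = $3,724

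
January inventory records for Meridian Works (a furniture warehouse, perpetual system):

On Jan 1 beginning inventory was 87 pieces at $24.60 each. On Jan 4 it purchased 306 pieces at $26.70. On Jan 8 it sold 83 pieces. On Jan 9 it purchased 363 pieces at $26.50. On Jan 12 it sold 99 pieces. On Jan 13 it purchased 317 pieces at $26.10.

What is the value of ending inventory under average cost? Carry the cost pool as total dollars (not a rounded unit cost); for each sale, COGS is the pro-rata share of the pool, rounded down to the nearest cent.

Ending inventory = $23,414.67

After Jan 1: 87 on hand, pool $2,140.20 (≈ $24.6000 each)
After Jan 4: 393 on hand, pool $10,310.40 (≈ $26.2351 each)
Jan 8, sell 83: 83/393 × $10,310.40 → $2,177.51
After Jan 9: 673 on hand, pool $17,752.39 (≈ $26.3780 each)
Jan 12, sell 99: 99/673 × $17,752.39 → $2,611.42
After Jan 13: 891 on hand, pool $23,414.67 (≈ $26.2791 each)
Total COGS = $2,177.51 + $2,611.42 = $4,788.93
Ending inventory (cost pool remaining) = $23,414.67
Check: goods available $28,203.60 = COGS $4,788.93 + ending $23,414.67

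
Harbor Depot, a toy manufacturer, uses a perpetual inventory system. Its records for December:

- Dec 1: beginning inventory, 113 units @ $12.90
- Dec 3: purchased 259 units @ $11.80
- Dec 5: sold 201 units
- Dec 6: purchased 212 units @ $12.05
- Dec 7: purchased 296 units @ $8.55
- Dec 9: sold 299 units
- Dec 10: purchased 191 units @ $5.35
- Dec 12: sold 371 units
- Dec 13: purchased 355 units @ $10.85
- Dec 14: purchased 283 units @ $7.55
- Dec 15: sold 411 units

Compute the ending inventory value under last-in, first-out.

Dec 5, 201 sold [LIFO — newest first]: 201 @ $11.80 = $2,371.80
Dec 9, 299 sold [LIFO — newest first]: 296 @ $8.55 + 3 @ $12.05 = $2,566.95
Dec 12, 371 sold [LIFO — newest first]: 191 @ $5.35 + 180 @ $12.05 = $3,190.85
Dec 15, 411 sold [LIFO — newest first]: 283 @ $7.55 + 128 @ $10.85 = $3,525.45
Total COGS = $2,371.80 + $2,566.95 + $3,190.85 + $3,525.45 = $11,655.05
Ending inventory: 113 @ $12.90 + 58 @ $11.80 + 29 @ $12.05 + 227 @ $10.85 = $4,954.50
Check: goods available $16,609.55 = COGS $11,655.05 + ending $4,954.50

Ending inventory = $4,954.50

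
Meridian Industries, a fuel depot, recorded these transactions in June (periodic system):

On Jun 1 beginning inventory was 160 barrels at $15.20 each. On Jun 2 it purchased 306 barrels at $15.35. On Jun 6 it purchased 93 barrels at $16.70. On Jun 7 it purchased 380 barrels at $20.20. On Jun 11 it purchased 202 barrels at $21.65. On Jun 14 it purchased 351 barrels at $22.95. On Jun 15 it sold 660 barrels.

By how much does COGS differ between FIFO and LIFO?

FIFO COGS: 160 @ $15.20 + 306 @ $15.35 + 93 @ $16.70 + 101 @ $20.20 = $10,722.40
LIFO COGS: 351 @ $22.95 + 202 @ $21.65 + 107 @ $20.20 = $14,590.15
Difference = |$10,722.40 − $14,590.15| = $3,867.75

$3,867.75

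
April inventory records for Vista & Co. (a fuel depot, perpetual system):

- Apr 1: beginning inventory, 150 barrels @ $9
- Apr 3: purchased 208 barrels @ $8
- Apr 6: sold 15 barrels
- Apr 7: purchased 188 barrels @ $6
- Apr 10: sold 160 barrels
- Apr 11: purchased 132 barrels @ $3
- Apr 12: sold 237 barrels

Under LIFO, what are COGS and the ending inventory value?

Apr 6, 15 sold [LIFO — newest first]: 15 @ $8 = $120
Apr 10, 160 sold [LIFO — newest first]: 160 @ $6 = $960
Apr 12, 237 sold [LIFO — newest first]: 132 @ $3 + 28 @ $6 + 77 @ $8 = $1,180
Total COGS = $120 + $960 + $1,180 = $2,260
Ending inventory: 150 @ $9 + 116 @ $8 = $2,278
Check: goods available $4,538 = COGS $2,260 + ending $2,278

COGS = $2,260; ending inventory = $2,278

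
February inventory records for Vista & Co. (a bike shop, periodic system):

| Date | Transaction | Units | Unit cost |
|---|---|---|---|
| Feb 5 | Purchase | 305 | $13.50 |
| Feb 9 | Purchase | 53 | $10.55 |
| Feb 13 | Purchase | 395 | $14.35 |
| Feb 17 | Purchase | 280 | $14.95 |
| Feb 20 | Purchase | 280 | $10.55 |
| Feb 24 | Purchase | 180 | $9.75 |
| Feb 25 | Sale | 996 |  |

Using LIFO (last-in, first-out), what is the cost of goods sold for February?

COGS = $12,568.60

Feb 25, 996 sold [LIFO — newest first]: 180 @ $9.75 + 280 @ $10.55 + 280 @ $14.95 + 256 @ $14.35 = $12,568.60
Ending inventory: 305 @ $13.50 + 53 @ $10.55 + 139 @ $14.35 = $6,671.30
Check: goods available $19,239.90 = COGS $12,568.60 + ending $6,671.30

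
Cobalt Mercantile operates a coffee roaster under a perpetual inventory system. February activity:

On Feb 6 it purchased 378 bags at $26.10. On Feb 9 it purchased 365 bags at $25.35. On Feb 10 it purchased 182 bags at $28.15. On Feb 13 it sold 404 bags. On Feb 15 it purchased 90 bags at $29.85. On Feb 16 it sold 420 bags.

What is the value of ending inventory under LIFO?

Ending inventory = $4,985.10

Feb 13, 404 sold [LIFO — newest first]: 182 @ $28.15 + 222 @ $25.35 = $10,751.00
Feb 16, 420 sold [LIFO — newest first]: 90 @ $29.85 + 143 @ $25.35 + 187 @ $26.10 = $11,192.25
Total COGS = $10,751.00 + $11,192.25 = $21,943.25
Ending inventory: 191 @ $26.10 = $4,985.10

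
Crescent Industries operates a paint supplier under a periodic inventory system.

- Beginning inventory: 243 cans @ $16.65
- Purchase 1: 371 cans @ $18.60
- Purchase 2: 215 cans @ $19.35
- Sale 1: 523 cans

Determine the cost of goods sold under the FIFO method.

COGS = $9,253.95

Sale 1 (523) [FIFO — oldest first]: 243 @ $16.65 + 280 @ $18.60 = $9,253.95
Ending inventory: 91 @ $18.60 + 215 @ $19.35 = $5,852.85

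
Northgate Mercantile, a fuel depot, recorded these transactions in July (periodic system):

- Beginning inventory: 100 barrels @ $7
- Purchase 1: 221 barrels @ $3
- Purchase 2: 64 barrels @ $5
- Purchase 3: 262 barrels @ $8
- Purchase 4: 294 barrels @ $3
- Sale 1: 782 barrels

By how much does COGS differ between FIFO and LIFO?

FIFO COGS: 100 @ $7 + 221 @ $3 + 64 @ $5 + 262 @ $8 + 135 @ $3 = $4,184
LIFO COGS: 294 @ $3 + 262 @ $8 + 64 @ $5 + 162 @ $3 = $3,784
Difference = |$4,184 − $3,784| = $400

$400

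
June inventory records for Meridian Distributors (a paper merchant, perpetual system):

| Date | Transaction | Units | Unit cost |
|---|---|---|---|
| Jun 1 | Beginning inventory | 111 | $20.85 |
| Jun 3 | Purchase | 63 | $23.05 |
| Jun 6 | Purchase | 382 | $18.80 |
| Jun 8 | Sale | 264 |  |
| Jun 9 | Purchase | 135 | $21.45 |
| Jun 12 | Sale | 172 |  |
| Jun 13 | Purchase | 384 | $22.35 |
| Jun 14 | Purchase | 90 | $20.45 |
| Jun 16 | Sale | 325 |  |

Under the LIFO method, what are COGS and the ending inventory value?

Jun 8, 264 sold [LIFO — newest first]: 264 @ $18.80 = $4,963.20
Jun 12, 172 sold [LIFO — newest first]: 135 @ $21.45 + 37 @ $18.80 = $3,591.35
Jun 16, 325 sold [LIFO — newest first]: 90 @ $20.45 + 235 @ $22.35 = $7,092.75
Total COGS = $4,963.20 + $3,591.35 + $7,092.75 = $15,647.30
Ending inventory: 111 @ $20.85 + 63 @ $23.05 + 81 @ $18.80 + 149 @ $22.35 = $8,619.45
Check: goods available $24,266.75 = COGS $15,647.30 + ending $8,619.45

COGS = $15,647.30; ending inventory = $8,619.45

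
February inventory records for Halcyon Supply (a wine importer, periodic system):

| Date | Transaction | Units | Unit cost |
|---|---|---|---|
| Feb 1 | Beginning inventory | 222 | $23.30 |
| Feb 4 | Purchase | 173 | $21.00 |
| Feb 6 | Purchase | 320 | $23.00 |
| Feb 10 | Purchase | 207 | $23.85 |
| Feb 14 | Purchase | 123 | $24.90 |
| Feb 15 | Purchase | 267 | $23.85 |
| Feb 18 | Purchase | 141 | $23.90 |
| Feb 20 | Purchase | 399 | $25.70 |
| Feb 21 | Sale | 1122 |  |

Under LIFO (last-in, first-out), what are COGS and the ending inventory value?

Feb 21, 1122 sold [LIFO — newest first]: 399 @ $25.70 + 141 @ $23.90 + 267 @ $23.85 + 123 @ $24.90 + 192 @ $23.85 = $27,634.05
Ending inventory: 222 @ $23.30 + 173 @ $21.00 + 320 @ $23.00 + 15 @ $23.85 = $16,523.35
Check: goods available $44,157.40 = COGS $27,634.05 + ending $16,523.35

COGS = $27,634.05; ending inventory = $16,523.35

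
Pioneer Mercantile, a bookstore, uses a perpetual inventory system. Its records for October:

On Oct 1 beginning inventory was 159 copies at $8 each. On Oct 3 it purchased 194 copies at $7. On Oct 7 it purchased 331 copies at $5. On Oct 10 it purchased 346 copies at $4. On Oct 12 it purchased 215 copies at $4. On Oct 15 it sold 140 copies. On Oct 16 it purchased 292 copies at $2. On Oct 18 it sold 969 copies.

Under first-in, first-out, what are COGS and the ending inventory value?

COGS = $5,985; ending inventory = $1,128

Oct 15, 140 sold [FIFO — oldest first]: 140 @ $8 = $1,120
Oct 18, 969 sold [FIFO — oldest first]: 19 @ $8 + 194 @ $7 + 331 @ $5 + 346 @ $4 + 79 @ $4 = $4,865
Total COGS = $1,120 + $4,865 = $5,985
Ending inventory: 136 @ $4 + 292 @ $2 = $1,128
Check: goods available $7,113 = COGS $5,985 + ending $1,128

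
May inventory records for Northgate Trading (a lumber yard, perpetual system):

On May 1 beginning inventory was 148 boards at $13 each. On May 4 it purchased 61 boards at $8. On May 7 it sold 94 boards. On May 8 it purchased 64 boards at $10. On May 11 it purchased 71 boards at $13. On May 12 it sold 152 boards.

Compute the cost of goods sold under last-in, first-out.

May 7, 94 sold [LIFO — newest first]: 61 @ $8 + 33 @ $13 = $917
May 12, 152 sold [LIFO — newest first]: 71 @ $13 + 64 @ $10 + 17 @ $13 = $1,784
Total COGS = $917 + $1,784 = $2,701
Ending inventory: 98 @ $13 = $1,274

COGS = $2,701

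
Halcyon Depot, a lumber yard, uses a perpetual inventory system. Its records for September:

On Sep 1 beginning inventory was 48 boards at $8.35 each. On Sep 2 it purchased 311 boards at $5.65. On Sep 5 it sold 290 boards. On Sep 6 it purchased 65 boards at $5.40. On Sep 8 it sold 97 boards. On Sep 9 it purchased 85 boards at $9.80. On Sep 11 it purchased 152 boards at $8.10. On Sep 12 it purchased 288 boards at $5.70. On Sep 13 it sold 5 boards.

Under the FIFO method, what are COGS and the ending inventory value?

Sep 5, 290 sold [FIFO — oldest first]: 48 @ $8.35 + 242 @ $5.65 = $1,768.10
Sep 8, 97 sold [FIFO — oldest first]: 69 @ $5.65 + 28 @ $5.40 = $541.05
Sep 13, 5 sold [FIFO — oldest first]: 5 @ $5.40 = $27.00
Total COGS = $1,768.10 + $541.05 + $27.00 = $2,336.15
Ending inventory: 32 @ $5.40 + 85 @ $9.80 + 152 @ $8.10 + 288 @ $5.70 = $3,878.60

COGS = $2,336.15; ending inventory = $3,878.60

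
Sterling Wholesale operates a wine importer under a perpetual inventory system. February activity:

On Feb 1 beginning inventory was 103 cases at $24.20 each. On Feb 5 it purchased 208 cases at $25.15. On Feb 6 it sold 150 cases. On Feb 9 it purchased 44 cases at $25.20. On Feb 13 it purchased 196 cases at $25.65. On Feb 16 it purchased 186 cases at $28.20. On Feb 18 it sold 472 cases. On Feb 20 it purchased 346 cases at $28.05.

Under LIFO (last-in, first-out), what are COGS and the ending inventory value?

COGS = $16,310.80; ending inventory = $12,499.70

Feb 6, 150 sold [LIFO — newest first]: 150 @ $25.15 = $3,772.50
Feb 18, 472 sold [LIFO — newest first]: 186 @ $28.20 + 196 @ $25.65 + 44 @ $25.20 + 46 @ $25.15 = $12,538.30
Total COGS = $3,772.50 + $12,538.30 = $16,310.80
Ending inventory: 103 @ $24.20 + 12 @ $25.15 + 346 @ $28.05 = $12,499.70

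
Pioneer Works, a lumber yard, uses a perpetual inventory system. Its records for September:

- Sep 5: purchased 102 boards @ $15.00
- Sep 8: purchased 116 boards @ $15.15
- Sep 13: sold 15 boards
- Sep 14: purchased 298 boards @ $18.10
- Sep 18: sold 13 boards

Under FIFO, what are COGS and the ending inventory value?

COGS = $420.00; ending inventory = $8,261.20

Sep 13, 15 sold [FIFO — oldest first]: 15 @ $15.00 = $225.00
Sep 18, 13 sold [FIFO — oldest first]: 13 @ $15.00 = $195.00
Total COGS = $225.00 + $195.00 = $420.00
Ending inventory: 74 @ $15.00 + 116 @ $15.15 + 298 @ $18.10 = $8,261.20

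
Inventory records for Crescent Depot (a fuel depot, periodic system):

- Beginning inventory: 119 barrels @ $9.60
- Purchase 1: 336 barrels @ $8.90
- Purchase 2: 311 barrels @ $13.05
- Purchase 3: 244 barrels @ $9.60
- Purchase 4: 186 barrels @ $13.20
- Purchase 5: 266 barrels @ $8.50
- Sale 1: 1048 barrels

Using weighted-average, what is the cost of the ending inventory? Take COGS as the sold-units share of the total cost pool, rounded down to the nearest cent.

Sale 1, sell 1048: 1048/1462 × $15,249.95 → $10,931.56
Ending inventory (cost pool remaining) = $4,318.39

Ending inventory = $4,318.39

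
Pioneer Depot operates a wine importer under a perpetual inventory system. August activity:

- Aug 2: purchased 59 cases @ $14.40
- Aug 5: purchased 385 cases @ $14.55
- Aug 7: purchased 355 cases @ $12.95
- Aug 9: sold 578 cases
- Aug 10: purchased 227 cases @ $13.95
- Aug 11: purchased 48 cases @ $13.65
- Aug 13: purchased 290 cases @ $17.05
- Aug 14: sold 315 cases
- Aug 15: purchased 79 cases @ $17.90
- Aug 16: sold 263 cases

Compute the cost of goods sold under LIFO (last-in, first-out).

COGS = $17,101.65

Aug 9, 578 sold [LIFO — newest first]: 355 @ $12.95 + 223 @ $14.55 = $7,841.90
Aug 14, 315 sold [LIFO — newest first]: 290 @ $17.05 + 25 @ $13.65 = $5,285.75
Aug 16, 263 sold [LIFO — newest first]: 79 @ $17.90 + 23 @ $13.65 + 161 @ $13.95 = $3,974.00
Total COGS = $7,841.90 + $5,285.75 + $3,974.00 = $17,101.65
Ending inventory: 59 @ $14.40 + 162 @ $14.55 + 66 @ $13.95 = $4,127.40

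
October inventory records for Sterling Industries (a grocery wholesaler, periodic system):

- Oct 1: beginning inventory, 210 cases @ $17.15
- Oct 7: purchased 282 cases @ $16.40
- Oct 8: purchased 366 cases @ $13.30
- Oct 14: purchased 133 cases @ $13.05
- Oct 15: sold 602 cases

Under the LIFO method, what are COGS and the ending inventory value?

COGS = $8,292.65; ending inventory = $6,537.10

Oct 15, 602 sold [LIFO — newest first]: 133 @ $13.05 + 366 @ $13.30 + 103 @ $16.40 = $8,292.65
Ending inventory: 210 @ $17.15 + 179 @ $16.40 = $6,537.10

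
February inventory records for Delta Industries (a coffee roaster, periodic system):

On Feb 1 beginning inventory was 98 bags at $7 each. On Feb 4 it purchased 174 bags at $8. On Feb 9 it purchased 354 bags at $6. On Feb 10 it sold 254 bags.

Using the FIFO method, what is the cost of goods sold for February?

COGS = $1,934

Feb 10, 254 sold [FIFO — oldest first]: 98 @ $7 + 156 @ $8 = $1,934
Ending inventory: 18 @ $8 + 354 @ $6 = $2,268
Check: goods available $4,202 = COGS $1,934 + ending $2,268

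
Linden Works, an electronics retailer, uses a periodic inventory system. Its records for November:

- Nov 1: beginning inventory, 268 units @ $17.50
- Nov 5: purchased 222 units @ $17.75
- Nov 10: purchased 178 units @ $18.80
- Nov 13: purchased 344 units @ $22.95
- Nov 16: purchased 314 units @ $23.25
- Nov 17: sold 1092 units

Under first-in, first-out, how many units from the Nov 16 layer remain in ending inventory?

Nov 17, 1092 sold [FIFO — oldest first]: 268 @ $17.50 + 222 @ $17.75 + 178 @ $18.80 + 344 @ $22.95 + 80 @ $23.25 = $21,731.70
Ending inventory: 234 @ $23.25 = $5,440.50
Check: goods available $27,172.20 = COGS $21,731.70 + ending $5,440.50

234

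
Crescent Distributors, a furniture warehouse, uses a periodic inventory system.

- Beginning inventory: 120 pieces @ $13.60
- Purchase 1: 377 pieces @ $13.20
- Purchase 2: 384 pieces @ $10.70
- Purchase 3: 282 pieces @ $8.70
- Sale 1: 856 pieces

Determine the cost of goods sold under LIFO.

Sale 1 (856) [LIFO — newest first]: 282 @ $8.70 + 384 @ $10.70 + 190 @ $13.20 = $9,070.20
Ending inventory: 120 @ $13.60 + 187 @ $13.20 = $4,100.40

COGS = $9,070.20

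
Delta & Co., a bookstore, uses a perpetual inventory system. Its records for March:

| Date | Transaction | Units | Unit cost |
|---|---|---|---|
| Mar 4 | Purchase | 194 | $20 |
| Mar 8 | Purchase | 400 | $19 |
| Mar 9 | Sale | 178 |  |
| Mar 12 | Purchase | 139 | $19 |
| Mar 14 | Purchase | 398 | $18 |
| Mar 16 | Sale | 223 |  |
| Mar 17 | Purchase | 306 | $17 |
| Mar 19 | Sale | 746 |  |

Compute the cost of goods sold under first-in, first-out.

COGS = $21,557

Mar 9, 178 sold [FIFO — oldest first]: 178 @ $20 = $3,560
Mar 16, 223 sold [FIFO — oldest first]: 16 @ $20 + 207 @ $19 = $4,253
Mar 19, 746 sold [FIFO — oldest first]: 193 @ $19 + 139 @ $19 + 398 @ $18 + 16 @ $17 = $13,744
Total COGS = $3,560 + $4,253 + $13,744 = $21,557
Ending inventory: 290 @ $17 = $4,930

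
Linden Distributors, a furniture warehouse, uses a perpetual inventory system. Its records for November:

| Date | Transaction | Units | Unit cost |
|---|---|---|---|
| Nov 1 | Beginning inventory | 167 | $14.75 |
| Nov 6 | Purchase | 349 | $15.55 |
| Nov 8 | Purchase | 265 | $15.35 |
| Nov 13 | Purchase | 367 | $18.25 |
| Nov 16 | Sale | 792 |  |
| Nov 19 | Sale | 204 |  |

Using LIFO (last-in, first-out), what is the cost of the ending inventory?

Nov 16, 792 sold [LIFO — newest first]: 367 @ $18.25 + 265 @ $15.35 + 160 @ $15.55 = $13,253.50
Nov 19, 204 sold [LIFO — newest first]: 189 @ $15.55 + 15 @ $14.75 = $3,160.20
Total COGS = $13,253.50 + $3,160.20 = $16,413.70
Ending inventory: 152 @ $14.75 = $2,242.00

Ending inventory = $2,242.00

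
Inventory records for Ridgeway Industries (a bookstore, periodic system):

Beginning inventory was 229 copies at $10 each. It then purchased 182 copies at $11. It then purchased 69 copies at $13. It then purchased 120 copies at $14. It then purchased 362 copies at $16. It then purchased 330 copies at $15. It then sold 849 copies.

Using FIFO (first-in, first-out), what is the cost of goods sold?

Sale 1 (849) [FIFO — oldest first]: 229 @ $10 + 182 @ $11 + 69 @ $13 + 120 @ $14 + 249 @ $16 = $10,853
Ending inventory: 113 @ $16 + 330 @ $15 = $6,758

COGS = $10,853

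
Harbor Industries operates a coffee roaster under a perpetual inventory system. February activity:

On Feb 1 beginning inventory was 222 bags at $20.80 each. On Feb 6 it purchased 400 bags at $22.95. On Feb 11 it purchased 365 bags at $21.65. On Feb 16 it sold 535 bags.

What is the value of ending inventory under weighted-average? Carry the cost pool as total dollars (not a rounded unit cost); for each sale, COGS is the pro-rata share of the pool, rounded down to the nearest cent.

After Feb 1: 222 on hand, pool $4,617.60 (≈ $20.8000 each)
After Feb 6: 622 on hand, pool $13,797.60 (≈ $22.1826 each)
After Feb 11: 987 on hand, pool $21,699.85 (≈ $21.9857 each)
Feb 16, sell 535: 535/987 × $21,699.85 → $11,762.33
Ending inventory (cost pool remaining) = $9,937.52
Check: goods available $21,699.85 = COGS $11,762.33 + ending $9,937.52

Ending inventory = $9,937.52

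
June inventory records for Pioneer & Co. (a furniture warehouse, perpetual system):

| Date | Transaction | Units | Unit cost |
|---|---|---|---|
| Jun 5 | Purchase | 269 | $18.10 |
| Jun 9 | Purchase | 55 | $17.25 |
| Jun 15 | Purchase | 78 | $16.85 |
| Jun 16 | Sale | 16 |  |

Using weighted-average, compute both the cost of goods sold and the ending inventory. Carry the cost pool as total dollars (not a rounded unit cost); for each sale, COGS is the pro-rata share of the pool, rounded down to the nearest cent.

After Jun 5: 269 on hand, pool $4,868.90 (≈ $18.1000 each)
After Jun 9: 324 on hand, pool $5,817.65 (≈ $17.9557 each)
After Jun 15: 402 on hand, pool $7,131.95 (≈ $17.7412 each)
Jun 16, sell 16: 16/402 × $7,131.95 → $283.85
Ending inventory (cost pool remaining) = $6,848.10
Check: goods available $7,131.95 = COGS $283.85 + ending $6,848.10

COGS = $283.85; ending inventory = $6,848.10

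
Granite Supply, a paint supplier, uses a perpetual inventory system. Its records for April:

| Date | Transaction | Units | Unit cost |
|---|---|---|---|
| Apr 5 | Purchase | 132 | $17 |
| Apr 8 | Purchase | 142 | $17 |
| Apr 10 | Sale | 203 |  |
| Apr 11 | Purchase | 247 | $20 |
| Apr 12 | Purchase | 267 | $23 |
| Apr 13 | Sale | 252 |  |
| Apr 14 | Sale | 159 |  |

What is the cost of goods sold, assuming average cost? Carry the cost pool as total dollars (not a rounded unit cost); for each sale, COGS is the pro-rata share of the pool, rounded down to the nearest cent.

COGS = $12,084.10

After Apr 5: 132 on hand, pool $2,244.00 (≈ $17.0000 each)
After Apr 8: 274 on hand, pool $4,658.00 (≈ $17.0000 each)
Apr 10, sell 203: 203/274 × $4,658.00 → $3,451.00
After Apr 11: 318 on hand, pool $6,147.00 (≈ $19.3302 each)
After Apr 12: 585 on hand, pool $12,288.00 (≈ $21.0051 each)
Apr 13, sell 252: 252/585 × $12,288.00 → $5,293.29
Apr 14, sell 159: 159/333 × $6,994.71 → $3,339.81
Total COGS = $3,451.00 + $5,293.29 + $3,339.81 = $12,084.10
Ending inventory (cost pool remaining) = $3,654.90
Check: goods available $15,739.00 = COGS $12,084.10 + ending $3,654.90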